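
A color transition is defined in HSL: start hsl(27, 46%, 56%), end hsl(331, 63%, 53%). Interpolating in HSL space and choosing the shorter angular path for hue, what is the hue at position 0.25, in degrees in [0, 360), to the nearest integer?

Hue: 331 − 27 = 304°, but |304| > 180 so the shorter arc goes the other way: Δh = 304 − 360 = -56°.
H = 27 + 0.25 × (-56) = 13 → 13°

13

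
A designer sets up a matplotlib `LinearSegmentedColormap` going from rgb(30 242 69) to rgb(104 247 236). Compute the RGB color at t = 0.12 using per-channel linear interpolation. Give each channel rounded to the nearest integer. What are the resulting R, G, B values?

(39, 243, 89)

R = 30 + 0.12 × (104 − 30) = 30 + 0.12 × 74 = 38.88 → 39
G = 242 + 0.12 × (247 − 242) = 242 + 0.12 × 5 = 242.6 → 243
B = 69 + 0.12 × (236 − 69) = 69 + 0.12 × 167 = 89.04 → 89
So the blended color is (39, 243, 89), about #27f359.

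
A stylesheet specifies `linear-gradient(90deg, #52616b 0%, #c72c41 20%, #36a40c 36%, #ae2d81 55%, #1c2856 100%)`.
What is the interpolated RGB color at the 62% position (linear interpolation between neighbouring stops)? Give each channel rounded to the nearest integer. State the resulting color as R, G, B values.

62% lies between the 55% and 100% stops, so the local fraction is t = (62 − 55)/(100 − 55) = 7/45 ≈ 0.1556.
#ae2d81 → (174, 45, 129); #1c2856 → (28, 40, 86).
R = 174 + 0.1556 × (28 − 174) = 151.282 → 151
G = 45 + 0.1556 × (40 − 45) = 44.222 → 44
B = 129 + 0.1556 × (86 − 129) = 122.309 → 122

(151, 44, 122)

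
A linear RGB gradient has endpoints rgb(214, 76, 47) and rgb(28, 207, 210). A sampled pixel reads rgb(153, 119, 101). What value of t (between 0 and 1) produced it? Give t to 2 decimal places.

Invert the lerp on the R channel (largest span, 186): t = (153 − 214) / (28 − 214) = -61/-186 = 0.32796.
Check on G: (119 − 76)/(207 − 76) = 0.3282 ✓

0.33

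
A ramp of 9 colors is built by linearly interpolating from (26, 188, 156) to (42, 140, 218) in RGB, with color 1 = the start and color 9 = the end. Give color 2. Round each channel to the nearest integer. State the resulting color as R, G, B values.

(28, 182, 164)

With 9 swatches and endpoints inclusive, swatch 2 sits at t = (2 − 1)/(9 − 1) = 1/8 ≈ 0.125.
R = 26 + 0.125 × (42 − 26) = 28 → 28
G = 188 + 0.125 × (140 − 188) = 182 → 182
B = 156 + 0.125 × (218 − 156) = 163.75 → 164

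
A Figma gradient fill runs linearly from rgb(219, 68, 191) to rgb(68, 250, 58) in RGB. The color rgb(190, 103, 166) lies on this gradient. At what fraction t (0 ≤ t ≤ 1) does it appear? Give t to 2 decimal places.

0.19

Invert the lerp on the G channel (largest span, 182): t = (103 − 68) / (250 − 68) = 35/182 = 0.19231.
Check on R: (190 − 219)/(68 − 219) = 0.1921 ✓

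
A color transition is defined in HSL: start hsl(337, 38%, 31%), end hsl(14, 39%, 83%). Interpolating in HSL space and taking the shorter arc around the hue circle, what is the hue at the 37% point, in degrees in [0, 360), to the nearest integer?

351

Hue: 14 − 337 = -323°, but |-323| > 180 so the shorter arc goes the other way: Δh = -323 + 360 = 37°.
H = 337 + 0.37 × (37) = 350.69 → 351°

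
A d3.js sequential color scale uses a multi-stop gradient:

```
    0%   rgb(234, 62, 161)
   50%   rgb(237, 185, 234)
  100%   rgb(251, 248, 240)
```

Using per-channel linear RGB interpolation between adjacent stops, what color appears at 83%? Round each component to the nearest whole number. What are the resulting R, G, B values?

(246, 227, 238)

83% lies between the 50% and 100% stops, so the local fraction is t = (83 − 50)/(100 − 50) = 33/50 ≈ 0.66.
R = 237 + 0.66 × (251 − 237) = 246.24 → 246
G = 185 + 0.66 × (248 − 185) = 226.58 → 227
B = 234 + 0.66 × (240 − 234) = 237.96 → 238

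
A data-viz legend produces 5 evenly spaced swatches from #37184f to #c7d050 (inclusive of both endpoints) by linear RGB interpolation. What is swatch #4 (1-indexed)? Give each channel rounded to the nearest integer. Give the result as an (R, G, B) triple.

With 5 swatches and endpoints inclusive, swatch 4 sits at t = (4 − 1)/(5 − 1) = 3/4 ≈ 0.75.
#37184f → (55, 24, 79); #c7d050 → (199, 208, 80).
R = 55 + 0.75 × (199 − 55) = 163 → 163
G = 24 + 0.75 × (208 − 24) = 162 → 162
B = 79 + 0.75 × (80 − 79) = 79.75 → 80

(163, 162, 80)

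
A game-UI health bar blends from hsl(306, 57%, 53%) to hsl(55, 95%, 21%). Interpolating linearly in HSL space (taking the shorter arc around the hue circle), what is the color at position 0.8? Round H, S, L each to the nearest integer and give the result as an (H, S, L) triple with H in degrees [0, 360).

Hue: 55 − 306 = -251°, but |-251| > 180 so the shorter arc goes the other way: Δh = -251 + 360 = 109°.
H = 306 + 0.8 × (109) = 393.2 → 393 → 393 mod 360 = 33°
S = 57 + 0.8 × (95 − 57) = 87.4 → 87%
L = 53 + 0.8 × (21 − 53) = 27.4 → 27%

(33, 87, 27)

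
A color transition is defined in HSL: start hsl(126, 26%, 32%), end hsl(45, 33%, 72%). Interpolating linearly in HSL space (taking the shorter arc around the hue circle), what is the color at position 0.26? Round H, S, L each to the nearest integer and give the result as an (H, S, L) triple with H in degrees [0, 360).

Hue arc: Δh = 45 − 126 = -81° (|Δh| ≤ 180, already the shorter path).
H = 126 + 0.26 × (-81) = 104.94 → 105°
S = 26 + 0.26 × (33 − 26) = 27.82 → 28%
L = 32 + 0.26 × (72 − 32) = 42.4 → 42%

(105, 28, 42)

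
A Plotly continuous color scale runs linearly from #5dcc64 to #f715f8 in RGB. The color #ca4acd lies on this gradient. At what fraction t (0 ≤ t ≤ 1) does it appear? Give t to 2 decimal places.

0.71

Invert the lerp on the G channel (largest span, 183): t = (74 − 204) / (21 − 204) = -130/-183 = 0.71038.
Check on R: (202 − 93)/(247 − 93) = 0.7078 ✓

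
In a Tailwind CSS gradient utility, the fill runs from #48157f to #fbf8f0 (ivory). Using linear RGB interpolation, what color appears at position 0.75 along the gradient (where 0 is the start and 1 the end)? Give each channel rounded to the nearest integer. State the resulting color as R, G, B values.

(206, 191, 212)

#48157f → (72, 21, 127); #fbf8f0 → (251, 248, 240).
R = 72 + 0.75 × (251 − 72) = 72 + 0.75 × 179 = 206.25 → 206
G = 21 + 0.75 × (248 − 21) = 21 + 0.75 × 227 = 191.25 → 191
B = 127 + 0.75 × (240 − 127) = 127 + 0.75 × 113 = 211.75 → 212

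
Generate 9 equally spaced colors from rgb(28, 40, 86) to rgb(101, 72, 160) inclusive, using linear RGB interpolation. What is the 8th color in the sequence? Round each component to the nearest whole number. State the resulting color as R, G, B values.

(92, 68, 151)

With 9 swatches and endpoints inclusive, swatch 8 sits at t = (8 − 1)/(9 − 1) = 7/8 ≈ 0.875.
R = 28 + 0.875 × (101 − 28) = 91.875 → 92
G = 40 + 0.875 × (72 − 40) = 68 → 68
B = 86 + 0.875 × (160 − 86) = 150.75 → 151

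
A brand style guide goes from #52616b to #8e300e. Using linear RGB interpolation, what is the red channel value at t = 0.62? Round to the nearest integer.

119

R₁ = 82 (from #52616b), R₂ = 142 (from #8e300e).
R = 82 + 0.62 × (142 − 82) = 119.2 → 119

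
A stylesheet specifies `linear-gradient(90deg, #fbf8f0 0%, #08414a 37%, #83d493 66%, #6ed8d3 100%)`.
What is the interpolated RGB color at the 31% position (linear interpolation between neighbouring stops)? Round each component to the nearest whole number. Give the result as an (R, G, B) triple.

31% lies between the 0% and 37% stops, so the local fraction is t = (31 − 0)/(37 − 0) = 31/37 ≈ 0.8378.
#fbf8f0 → (251, 248, 240); #08414a → (8, 65, 74).
R = 251 + 0.8378 × (8 − 251) = 47.415 → 47
G = 248 + 0.8378 × (65 − 248) = 94.683 → 95
B = 240 + 0.8378 × (74 − 240) = 100.925 → 101

(47, 95, 101)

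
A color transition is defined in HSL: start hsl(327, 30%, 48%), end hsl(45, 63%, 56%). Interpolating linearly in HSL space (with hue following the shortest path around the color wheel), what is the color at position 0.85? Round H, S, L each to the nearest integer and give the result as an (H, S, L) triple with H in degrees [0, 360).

(33, 58, 55)

Hue: 45 − 327 = -282°, but |-282| > 180 so the shorter arc goes the other way: Δh = -282 + 360 = 78°.
H = 327 + 0.85 × (78) = 393.3 → 393 → 393 mod 360 = 33°
S = 30 + 0.85 × (63 − 30) = 58.05 → 58%
L = 48 + 0.85 × (56 − 48) = 54.8 → 55%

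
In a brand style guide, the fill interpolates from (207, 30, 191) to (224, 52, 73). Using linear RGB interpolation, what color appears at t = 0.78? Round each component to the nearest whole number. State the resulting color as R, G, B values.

R = 207 + 0.78 × (224 − 207) = 207 + 0.78 × 17 = 220.26 → 220
G = 30 + 0.78 × (52 − 30) = 30 + 0.78 × 22 = 47.16 → 47
B = 191 + 0.78 × (73 − 191) = 191 + 0.78 × -118 = 98.96 → 99

(220, 47, 99)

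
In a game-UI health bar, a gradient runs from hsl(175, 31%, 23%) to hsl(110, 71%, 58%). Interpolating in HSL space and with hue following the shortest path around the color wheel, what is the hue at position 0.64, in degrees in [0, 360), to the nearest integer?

133

Hue arc: Δh = 110 − 175 = -65° (|Δh| ≤ 180, already the shorter path).
H = 175 + 0.64 × (-65) = 133.4 → 133°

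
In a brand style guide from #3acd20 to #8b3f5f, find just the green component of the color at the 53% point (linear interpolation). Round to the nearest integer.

G₁ = 205 (from #3acd20), G₂ = 63 (from #8b3f5f).
G = 205 + 0.53 × (63 − 205) = 129.74 → 130

130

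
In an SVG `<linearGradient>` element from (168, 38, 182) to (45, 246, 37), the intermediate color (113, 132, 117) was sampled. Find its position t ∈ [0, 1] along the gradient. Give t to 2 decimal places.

0.45

Invert the lerp on the G channel (largest span, 208): t = (132 − 38) / (246 − 38) = 94/208 = 0.45192.
Check on R: (113 − 168)/(45 − 168) = 0.4472 ✓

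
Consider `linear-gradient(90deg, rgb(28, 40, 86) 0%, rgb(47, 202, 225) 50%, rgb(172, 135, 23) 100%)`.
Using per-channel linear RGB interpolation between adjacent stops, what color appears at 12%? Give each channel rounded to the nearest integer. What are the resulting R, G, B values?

12% lies between the 0% and 50% stops, so the local fraction is t = (12 − 0)/(50 − 0) = 12/50 ≈ 0.24.
R = 28 + 0.24 × (47 − 28) = 32.56 → 33
G = 40 + 0.24 × (202 − 40) = 78.88 → 79
B = 86 + 0.24 × (225 − 86) = 119.36 → 119

(33, 79, 119)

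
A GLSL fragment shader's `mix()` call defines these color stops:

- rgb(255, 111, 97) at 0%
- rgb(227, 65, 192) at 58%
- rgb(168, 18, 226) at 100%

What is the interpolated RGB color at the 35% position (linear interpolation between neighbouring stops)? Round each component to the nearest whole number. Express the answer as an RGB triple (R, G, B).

35% lies between the 0% and 58% stops, so the local fraction is t = (35 − 0)/(58 − 0) = 35/58 ≈ 0.6034.
R = 255 + 0.6034 × (227 − 255) = 238.105 → 238
G = 111 + 0.6034 × (65 − 111) = 83.244 → 83
B = 97 + 0.6034 × (192 − 97) = 154.323 → 154

(238, 83, 154)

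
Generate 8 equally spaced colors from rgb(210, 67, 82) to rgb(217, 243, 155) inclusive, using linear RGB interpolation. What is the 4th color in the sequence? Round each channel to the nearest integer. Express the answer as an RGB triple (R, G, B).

With 8 swatches and endpoints inclusive, swatch 4 sits at t = (4 − 1)/(8 − 1) = 3/7 ≈ 0.4286.
R = 210 + 0.4286 × (217 − 210) = 213 → 213
G = 67 + 0.4286 × (243 − 67) = 142.434 → 142
B = 82 + 0.4286 × (155 − 82) = 113.288 → 113

(213, 142, 113)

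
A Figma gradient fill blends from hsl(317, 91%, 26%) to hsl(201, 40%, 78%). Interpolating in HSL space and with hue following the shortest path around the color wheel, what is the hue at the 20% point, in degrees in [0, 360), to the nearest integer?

294

Hue arc: Δh = 201 − 317 = -116° (|Δh| ≤ 180, already the shorter path).
H = 317 + 0.2 × (-116) = 293.8 → 294°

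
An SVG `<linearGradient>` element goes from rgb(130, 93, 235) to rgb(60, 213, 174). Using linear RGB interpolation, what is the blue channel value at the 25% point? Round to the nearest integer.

220

B = 235 + 0.25 × (174 − 235) = 219.75 → 220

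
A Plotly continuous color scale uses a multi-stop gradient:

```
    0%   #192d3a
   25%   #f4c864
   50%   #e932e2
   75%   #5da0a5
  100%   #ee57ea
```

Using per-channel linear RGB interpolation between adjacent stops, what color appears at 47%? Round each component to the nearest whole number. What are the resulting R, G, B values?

(234, 68, 211)

47% lies between the 25% and 50% stops, so the local fraction is t = (47 − 25)/(50 − 25) = 22/25 ≈ 0.88.
#f4c864 → (244, 200, 100); #e932e2 → (233, 50, 226).
R = 244 + 0.88 × (233 − 244) = 234.32 → 234
G = 200 + 0.88 × (50 − 200) = 68 → 68
B = 100 + 0.88 × (226 − 100) = 210.88 → 211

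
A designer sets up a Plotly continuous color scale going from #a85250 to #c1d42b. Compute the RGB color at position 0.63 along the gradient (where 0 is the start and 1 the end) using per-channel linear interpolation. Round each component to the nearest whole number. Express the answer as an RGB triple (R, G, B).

#a85250 → (168, 82, 80); #c1d42b → (193, 212, 43).
R = 168 + 0.63 × (193 − 168) = 168 + 0.63 × 25 = 183.75 → 184
G = 82 + 0.63 × (212 − 82) = 82 + 0.63 × 130 = 163.9 → 164
B = 80 + 0.63 × (43 − 80) = 80 + 0.63 × -37 = 56.69 → 57
So the blended color is (184, 164, 57), about #b8a439.

(184, 164, 57)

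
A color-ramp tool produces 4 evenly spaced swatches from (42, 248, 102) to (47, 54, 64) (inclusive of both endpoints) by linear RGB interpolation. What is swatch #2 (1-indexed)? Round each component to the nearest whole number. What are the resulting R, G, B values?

(44, 183, 89)

With 4 swatches and endpoints inclusive, swatch 2 sits at t = (2 − 1)/(4 − 1) = 1/3 ≈ 0.3333.
R = 42 + 0.3333 × (47 − 42) = 43.666 → 44
G = 248 + 0.3333 × (54 − 248) = 183.34 → 183
B = 102 + 0.3333 × (64 − 102) = 89.335 → 89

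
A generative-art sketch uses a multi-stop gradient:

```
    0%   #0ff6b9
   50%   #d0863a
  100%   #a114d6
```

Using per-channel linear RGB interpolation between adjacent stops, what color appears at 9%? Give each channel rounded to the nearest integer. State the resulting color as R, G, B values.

(50, 226, 162)

9% lies between the 0% and 50% stops, so the local fraction is t = (9 − 0)/(50 − 0) = 9/50 ≈ 0.18.
#0ff6b9 → (15, 246, 185); #d0863a → (208, 134, 58).
R = 15 + 0.18 × (208 − 15) = 49.74 → 50
G = 246 + 0.18 × (134 − 246) = 225.84 → 226
B = 185 + 0.18 × (58 − 185) = 162.14 → 162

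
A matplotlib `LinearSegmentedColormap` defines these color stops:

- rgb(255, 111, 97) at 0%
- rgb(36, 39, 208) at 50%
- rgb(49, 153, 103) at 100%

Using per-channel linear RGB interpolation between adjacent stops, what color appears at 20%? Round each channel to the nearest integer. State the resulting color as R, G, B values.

(167, 82, 141)

20% lies between the 0% and 50% stops, so the local fraction is t = (20 − 0)/(50 − 0) = 20/50 ≈ 0.4.
R = 255 + 0.4 × (36 − 255) = 167.4 → 167
G = 111 + 0.4 × (39 − 111) = 82.2 → 82
B = 97 + 0.4 × (208 − 97) = 141.4 → 141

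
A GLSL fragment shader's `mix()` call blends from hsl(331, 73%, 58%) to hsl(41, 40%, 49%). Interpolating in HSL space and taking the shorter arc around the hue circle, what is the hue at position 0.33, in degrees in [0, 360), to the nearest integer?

Hue: 41 − 331 = -290°, but |-290| > 180 so the shorter arc goes the other way: Δh = -290 + 360 = 70°.
H = 331 + 0.33 × (70) = 354.1 → 354°

354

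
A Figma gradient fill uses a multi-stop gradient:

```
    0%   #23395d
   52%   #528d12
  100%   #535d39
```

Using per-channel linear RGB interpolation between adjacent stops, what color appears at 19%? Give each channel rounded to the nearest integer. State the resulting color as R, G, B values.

(52, 88, 66)

19% lies between the 0% and 52% stops, so the local fraction is t = (19 − 0)/(52 − 0) = 19/52 ≈ 0.3654.
#23395d → (35, 57, 93); #528d12 → (82, 141, 18).
R = 35 + 0.3654 × (82 − 35) = 52.174 → 52
G = 57 + 0.3654 × (141 − 57) = 87.694 → 88
B = 93 + 0.3654 × (18 − 93) = 65.595 → 66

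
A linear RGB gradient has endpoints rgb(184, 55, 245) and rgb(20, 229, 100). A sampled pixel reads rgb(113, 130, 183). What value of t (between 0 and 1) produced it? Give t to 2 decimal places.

0.43

Invert the lerp on the G channel (largest span, 174): t = (130 − 55) / (229 − 55) = 75/174 = 0.43103.
Check on R: (113 − 184)/(20 − 184) = 0.4329 ✓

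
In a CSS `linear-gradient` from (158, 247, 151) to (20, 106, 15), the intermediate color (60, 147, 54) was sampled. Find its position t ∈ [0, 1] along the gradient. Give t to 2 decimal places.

Invert the lerp on the G channel (largest span, 141): t = (147 − 247) / (106 − 247) = -100/-141 = 0.70922.
Check on R: (60 − 158)/(20 − 158) = 0.7101 ✓

0.71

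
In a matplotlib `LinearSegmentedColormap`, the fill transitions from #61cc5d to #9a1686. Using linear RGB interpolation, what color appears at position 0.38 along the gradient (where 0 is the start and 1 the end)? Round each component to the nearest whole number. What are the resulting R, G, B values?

(119, 135, 109)

#61cc5d → (97, 204, 93); #9a1686 → (154, 22, 134).
R = 97 + 0.38 × (154 − 97) = 97 + 0.38 × 57 = 118.66 → 119
G = 204 + 0.38 × (22 − 204) = 204 + 0.38 × -182 = 134.84 → 135
B = 93 + 0.38 × (134 − 93) = 93 + 0.38 × 41 = 108.58 → 109
So the blended color is (119, 135, 109), about #77876d.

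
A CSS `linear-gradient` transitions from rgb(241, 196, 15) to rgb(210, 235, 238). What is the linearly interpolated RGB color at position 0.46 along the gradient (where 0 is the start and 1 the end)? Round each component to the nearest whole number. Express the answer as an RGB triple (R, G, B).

(227, 214, 118)

R = 241 + 0.46 × (210 − 241) = 241 + 0.46 × -31 = 226.74 → 227
G = 196 + 0.46 × (235 − 196) = 196 + 0.46 × 39 = 213.94 → 214
B = 15 + 0.46 × (238 − 15) = 15 + 0.46 × 223 = 117.58 → 118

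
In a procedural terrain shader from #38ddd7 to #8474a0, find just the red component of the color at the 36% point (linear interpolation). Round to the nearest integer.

83

R₁ = 56 (from #38ddd7), R₂ = 132 (from #8474a0).
R = 56 + 0.36 × (132 − 56) = 83.36 → 83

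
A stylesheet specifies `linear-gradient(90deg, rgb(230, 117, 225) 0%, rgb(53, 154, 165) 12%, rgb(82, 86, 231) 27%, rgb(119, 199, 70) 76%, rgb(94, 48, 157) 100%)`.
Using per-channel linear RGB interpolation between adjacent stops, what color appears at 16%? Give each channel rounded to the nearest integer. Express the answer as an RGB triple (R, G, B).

(61, 136, 183)

16% lies between the 12% and 27% stops, so the local fraction is t = (16 − 12)/(27 − 12) = 4/15 ≈ 0.2667.
R = 53 + 0.2667 × (82 − 53) = 60.734 → 61
G = 154 + 0.2667 × (86 − 154) = 135.864 → 136
B = 165 + 0.2667 × (231 − 165) = 182.602 → 183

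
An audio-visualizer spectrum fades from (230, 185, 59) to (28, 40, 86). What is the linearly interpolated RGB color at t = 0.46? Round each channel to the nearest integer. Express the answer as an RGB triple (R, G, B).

(137, 118, 71)

R = 230 + 0.46 × (28 − 230) = 230 + 0.46 × -202 = 137.08 → 137
G = 185 + 0.46 × (40 − 185) = 185 + 0.46 × -145 = 118.3 → 118
B = 59 + 0.46 × (86 − 59) = 59 + 0.46 × 27 = 71.42 → 71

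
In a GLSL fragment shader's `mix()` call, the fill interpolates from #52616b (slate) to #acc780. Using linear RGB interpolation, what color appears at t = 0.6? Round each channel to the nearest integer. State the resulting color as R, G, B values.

#52616b → (82, 97, 107); #acc780 → (172, 199, 128).
R = 82 + 0.6 × (172 − 82) = 82 + 0.6 × 90 = 136 → 136
G = 97 + 0.6 × (199 − 97) = 97 + 0.6 × 102 = 158.2 → 158
B = 107 + 0.6 × (128 − 107) = 107 + 0.6 × 21 = 119.6 → 120

(136, 158, 120)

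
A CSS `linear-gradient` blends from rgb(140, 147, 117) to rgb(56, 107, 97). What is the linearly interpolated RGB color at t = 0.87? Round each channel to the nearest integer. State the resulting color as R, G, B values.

(67, 112, 100)

R = 140 + 0.87 × (56 − 140) = 140 + 0.87 × -84 = 66.92 → 67
G = 147 + 0.87 × (107 − 147) = 147 + 0.87 × -40 = 112.2 → 112
B = 117 + 0.87 × (97 − 117) = 117 + 0.87 × -20 = 99.6 → 100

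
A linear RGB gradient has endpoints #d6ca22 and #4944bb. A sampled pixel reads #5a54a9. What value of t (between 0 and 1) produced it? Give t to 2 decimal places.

Invert the lerp on the B channel (largest span, 153): t = (169 − 34) / (187 − 34) = 135/153 = 0.88235.
Check on R: (90 − 214)/(73 − 214) = 0.8794 ✓

0.88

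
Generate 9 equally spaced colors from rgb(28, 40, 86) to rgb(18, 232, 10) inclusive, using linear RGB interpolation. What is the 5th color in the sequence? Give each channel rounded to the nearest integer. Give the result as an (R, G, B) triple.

With 9 swatches and endpoints inclusive, swatch 5 sits at t = (5 − 1)/(9 − 1) = 4/8 ≈ 0.5.
R = 28 + 0.5 × (18 − 28) = 23 → 23
G = 40 + 0.5 × (232 − 40) = 136 → 136
B = 86 + 0.5 × (10 − 86) = 48 → 48

(23, 136, 48)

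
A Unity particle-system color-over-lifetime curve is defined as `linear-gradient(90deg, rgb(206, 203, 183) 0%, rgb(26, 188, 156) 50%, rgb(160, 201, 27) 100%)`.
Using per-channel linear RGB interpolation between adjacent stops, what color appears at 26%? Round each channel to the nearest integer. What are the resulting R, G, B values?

(112, 195, 169)

26% lies between the 0% and 50% stops, so the local fraction is t = (26 − 0)/(50 − 0) = 26/50 ≈ 0.52.
R = 206 + 0.52 × (26 − 206) = 112.4 → 112
G = 203 + 0.52 × (188 − 203) = 195.2 → 195
B = 183 + 0.52 × (156 − 183) = 168.96 → 169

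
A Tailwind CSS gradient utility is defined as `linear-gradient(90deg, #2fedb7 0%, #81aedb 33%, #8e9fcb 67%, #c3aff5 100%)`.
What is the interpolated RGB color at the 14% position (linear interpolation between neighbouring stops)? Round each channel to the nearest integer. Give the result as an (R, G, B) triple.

14% lies between the 0% and 33% stops, so the local fraction is t = (14 − 0)/(33 − 0) = 14/33 ≈ 0.4242.
#2fedb7 → (47, 237, 183); #81aedb → (129, 174, 219).
R = 47 + 0.4242 × (129 − 47) = 81.784 → 82
G = 237 + 0.4242 × (174 − 237) = 210.275 → 210
B = 183 + 0.4242 × (219 − 183) = 198.271 → 198

(82, 210, 198)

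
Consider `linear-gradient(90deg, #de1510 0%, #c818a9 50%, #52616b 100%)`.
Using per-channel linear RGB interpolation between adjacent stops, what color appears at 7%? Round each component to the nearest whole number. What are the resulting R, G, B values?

7% lies between the 0% and 50% stops, so the local fraction is t = (7 − 0)/(50 − 0) = 7/50 ≈ 0.14.
#de1510 → (222, 21, 16); #c818a9 → (200, 24, 169).
R = 222 + 0.14 × (200 − 222) = 218.92 → 219
G = 21 + 0.14 × (24 − 21) = 21.42 → 21
B = 16 + 0.14 × (169 − 16) = 37.42 → 37

(219, 21, 37)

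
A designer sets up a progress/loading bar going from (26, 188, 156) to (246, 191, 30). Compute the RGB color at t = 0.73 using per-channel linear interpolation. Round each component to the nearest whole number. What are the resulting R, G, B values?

(187, 190, 64)

R = 26 + 0.73 × (246 − 26) = 26 + 0.73 × 220 = 186.6 → 187
G = 188 + 0.73 × (191 − 188) = 188 + 0.73 × 3 = 190.19 → 190
B = 156 + 0.73 × (30 − 156) = 156 + 0.73 × -126 = 64.02 → 64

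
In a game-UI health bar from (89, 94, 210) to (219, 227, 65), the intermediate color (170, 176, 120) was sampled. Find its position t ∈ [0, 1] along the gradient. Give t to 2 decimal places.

0.62

Invert the lerp on the B channel (largest span, 145): t = (120 − 210) / (65 − 210) = -90/-145 = 0.62069.
Check on R: (170 − 89)/(219 − 89) = 0.6231 ✓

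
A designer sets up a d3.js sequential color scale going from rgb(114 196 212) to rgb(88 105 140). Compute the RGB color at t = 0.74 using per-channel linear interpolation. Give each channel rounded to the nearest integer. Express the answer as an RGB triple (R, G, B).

(95, 129, 159)

R = 114 + 0.74 × (88 − 114) = 114 + 0.74 × -26 = 94.76 → 95
G = 196 + 0.74 × (105 − 196) = 196 + 0.74 × -91 = 128.66 → 129
B = 212 + 0.74 × (140 − 212) = 212 + 0.74 × -72 = 158.72 → 159
So the blended color is (95, 129, 159), about #5f819f.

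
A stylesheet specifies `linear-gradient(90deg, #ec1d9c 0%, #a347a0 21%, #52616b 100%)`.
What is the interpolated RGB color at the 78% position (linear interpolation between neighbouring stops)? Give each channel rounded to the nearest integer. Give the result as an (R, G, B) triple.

78% lies between the 21% and 100% stops, so the local fraction is t = (78 − 21)/(100 − 21) = 57/79 ≈ 0.7215.
#a347a0 → (163, 71, 160); #52616b → (82, 97, 107).
R = 163 + 0.7215 × (82 − 163) = 104.558 → 105
G = 71 + 0.7215 × (97 − 71) = 89.759 → 90
B = 160 + 0.7215 × (107 − 160) = 121.761 → 122

(105, 90, 122)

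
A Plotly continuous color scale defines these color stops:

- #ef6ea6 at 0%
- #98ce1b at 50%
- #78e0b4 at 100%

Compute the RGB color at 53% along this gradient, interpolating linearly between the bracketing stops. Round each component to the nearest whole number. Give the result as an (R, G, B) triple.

(150, 207, 36)

53% lies between the 50% and 100% stops, so the local fraction is t = (53 − 50)/(100 − 50) = 3/50 ≈ 0.06.
#98ce1b → (152, 206, 27); #78e0b4 → (120, 224, 180).
R = 152 + 0.06 × (120 − 152) = 150.08 → 150
G = 206 + 0.06 × (224 − 206) = 207.08 → 207
B = 27 + 0.06 × (180 − 27) = 36.18 → 36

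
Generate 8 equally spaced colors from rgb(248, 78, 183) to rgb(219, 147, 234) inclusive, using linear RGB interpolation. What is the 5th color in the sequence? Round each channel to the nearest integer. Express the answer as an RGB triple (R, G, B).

(231, 117, 212)

With 8 swatches and endpoints inclusive, swatch 5 sits at t = (5 − 1)/(8 − 1) = 4/7 ≈ 0.5714.
R = 248 + 0.5714 × (219 − 248) = 231.429 → 231
G = 78 + 0.5714 × (147 − 78) = 117.427 → 117
B = 183 + 0.5714 × (234 − 183) = 212.141 → 212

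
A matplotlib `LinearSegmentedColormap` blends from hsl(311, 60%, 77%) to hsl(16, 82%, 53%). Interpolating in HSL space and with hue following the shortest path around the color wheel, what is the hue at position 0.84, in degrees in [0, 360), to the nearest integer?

6

Hue: 16 − 311 = -295°, but |-295| > 180 so the shorter arc goes the other way: Δh = -295 + 360 = 65°.
H = 311 + 0.84 × (65) = 365.6 → 366 → 366 mod 360 = 6°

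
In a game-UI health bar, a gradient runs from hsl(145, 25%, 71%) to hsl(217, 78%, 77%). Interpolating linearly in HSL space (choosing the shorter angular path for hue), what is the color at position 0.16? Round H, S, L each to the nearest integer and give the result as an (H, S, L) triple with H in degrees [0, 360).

(157, 33, 72)

Hue arc: Δh = 217 − 145 = 72° (|Δh| ≤ 180, already the shorter path).
H = 145 + 0.16 × (72) = 156.52 → 157°
S = 25 + 0.16 × (78 − 25) = 33.48 → 33%
L = 71 + 0.16 × (77 − 71) = 71.96 → 72%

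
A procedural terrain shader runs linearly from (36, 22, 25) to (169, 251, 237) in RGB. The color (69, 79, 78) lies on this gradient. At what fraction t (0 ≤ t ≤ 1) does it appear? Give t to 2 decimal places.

Invert the lerp on the G channel (largest span, 229): t = (79 − 22) / (251 − 22) = 57/229 = 0.24891.
Check on R: (69 − 36)/(169 − 36) = 0.2481 ✓

0.25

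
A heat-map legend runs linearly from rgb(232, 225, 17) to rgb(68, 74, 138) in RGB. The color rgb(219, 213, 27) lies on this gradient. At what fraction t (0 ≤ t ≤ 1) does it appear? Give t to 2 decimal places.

Invert the lerp on the R channel (largest span, 164): t = (219 − 232) / (68 − 232) = -13/-164 = 0.079268.
Check on G: (213 − 225)/(74 − 225) = 0.07947 ✓

0.08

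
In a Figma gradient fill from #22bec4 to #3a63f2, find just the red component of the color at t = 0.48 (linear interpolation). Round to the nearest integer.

46

R₁ = 34 (from #22bec4), R₂ = 58 (from #3a63f2).
R = 34 + 0.48 × (58 − 34) = 45.52 → 46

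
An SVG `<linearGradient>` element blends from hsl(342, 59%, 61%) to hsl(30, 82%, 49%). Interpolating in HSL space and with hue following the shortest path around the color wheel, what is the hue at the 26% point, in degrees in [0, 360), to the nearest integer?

Hue: 30 − 342 = -312°, but |-312| > 180 so the shorter arc goes the other way: Δh = -312 + 360 = 48°.
H = 342 + 0.26 × (48) = 354.48 → 354°

354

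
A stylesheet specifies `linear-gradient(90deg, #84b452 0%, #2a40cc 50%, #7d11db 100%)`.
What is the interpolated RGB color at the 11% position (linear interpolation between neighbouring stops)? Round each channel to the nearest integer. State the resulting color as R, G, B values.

11% lies between the 0% and 50% stops, so the local fraction is t = (11 − 0)/(50 − 0) = 11/50 ≈ 0.22.
#84b452 → (132, 180, 82); #2a40cc → (42, 64, 204).
R = 132 + 0.22 × (42 − 132) = 112.2 → 112
G = 180 + 0.22 × (64 − 180) = 154.48 → 154
B = 82 + 0.22 × (204 − 82) = 108.84 → 109

(112, 154, 109)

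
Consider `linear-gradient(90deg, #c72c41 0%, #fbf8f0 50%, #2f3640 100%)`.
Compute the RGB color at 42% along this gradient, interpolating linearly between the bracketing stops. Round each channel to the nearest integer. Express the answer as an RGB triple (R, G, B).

(243, 215, 212)

42% lies between the 0% and 50% stops, so the local fraction is t = (42 − 0)/(50 − 0) = 42/50 ≈ 0.84.
#c72c41 → (199, 44, 65); #fbf8f0 → (251, 248, 240).
R = 199 + 0.84 × (251 − 199) = 242.68 → 243
G = 44 + 0.84 × (248 − 44) = 215.36 → 215
B = 65 + 0.84 × (240 − 65) = 212 → 212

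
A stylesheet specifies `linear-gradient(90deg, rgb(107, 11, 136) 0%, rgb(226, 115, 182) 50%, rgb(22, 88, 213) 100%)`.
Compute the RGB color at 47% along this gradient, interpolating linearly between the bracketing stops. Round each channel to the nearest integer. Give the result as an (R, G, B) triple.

(219, 109, 179)

47% lies between the 0% and 50% stops, so the local fraction is t = (47 − 0)/(50 − 0) = 47/50 ≈ 0.94.
R = 107 + 0.94 × (226 − 107) = 218.86 → 219
G = 11 + 0.94 × (115 − 11) = 108.76 → 109
B = 136 + 0.94 × (182 − 136) = 179.24 → 179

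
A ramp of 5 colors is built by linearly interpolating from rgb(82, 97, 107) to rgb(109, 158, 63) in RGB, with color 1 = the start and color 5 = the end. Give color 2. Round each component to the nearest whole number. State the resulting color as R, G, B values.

(89, 112, 96)

With 5 swatches and endpoints inclusive, swatch 2 sits at t = (2 − 1)/(5 − 1) = 1/4 ≈ 0.25.
R = 82 + 0.25 × (109 − 82) = 88.75 → 89
G = 97 + 0.25 × (158 − 97) = 112.25 → 112
B = 107 + 0.25 × (63 − 107) = 96 → 96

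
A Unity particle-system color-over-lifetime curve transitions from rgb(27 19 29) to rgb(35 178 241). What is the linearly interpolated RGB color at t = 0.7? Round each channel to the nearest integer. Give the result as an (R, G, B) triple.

(33, 130, 177)

R = 27 + 0.7 × (35 − 27) = 27 + 0.7 × 8 = 32.6 → 33
G = 19 + 0.7 × (178 − 19) = 19 + 0.7 × 159 = 130.3 → 130
B = 29 + 0.7 × (241 − 29) = 29 + 0.7 × 212 = 177.4 → 177
So the blended color is (33, 130, 177), about #2182b1.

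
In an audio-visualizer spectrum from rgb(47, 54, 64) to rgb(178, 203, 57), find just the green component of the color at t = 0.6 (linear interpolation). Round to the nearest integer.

143

G = 54 + 0.6 × (203 − 54) = 143.4 → 143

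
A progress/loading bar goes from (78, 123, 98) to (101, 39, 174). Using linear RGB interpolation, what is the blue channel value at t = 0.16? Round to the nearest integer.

110

B = 98 + 0.16 × (174 − 98) = 110.16 → 110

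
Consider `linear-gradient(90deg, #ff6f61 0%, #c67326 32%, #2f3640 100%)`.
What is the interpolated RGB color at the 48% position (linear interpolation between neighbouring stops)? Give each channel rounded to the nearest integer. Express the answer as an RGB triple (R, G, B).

48% lies between the 32% and 100% stops, so the local fraction is t = (48 − 32)/(100 − 32) = 16/68 ≈ 0.2353.
#c67326 → (198, 115, 38); #2f3640 → (47, 54, 64).
R = 198 + 0.2353 × (47 − 198) = 162.47 → 162
G = 115 + 0.2353 × (54 − 115) = 100.647 → 101
B = 38 + 0.2353 × (64 − 38) = 44.118 → 44

(162, 101, 44)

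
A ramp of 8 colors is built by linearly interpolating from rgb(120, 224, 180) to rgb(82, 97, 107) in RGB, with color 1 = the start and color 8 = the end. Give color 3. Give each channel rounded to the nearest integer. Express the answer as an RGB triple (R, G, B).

With 8 swatches and endpoints inclusive, swatch 3 sits at t = (3 − 1)/(8 − 1) = 2/7 ≈ 0.2857.
R = 120 + 0.2857 × (82 − 120) = 109.143 → 109
G = 224 + 0.2857 × (97 − 224) = 187.716 → 188
B = 180 + 0.2857 × (107 − 180) = 159.144 → 159

(109, 188, 159)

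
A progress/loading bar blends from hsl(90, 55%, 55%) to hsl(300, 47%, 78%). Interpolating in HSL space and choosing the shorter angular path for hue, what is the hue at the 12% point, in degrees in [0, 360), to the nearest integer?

Hue: 300 − 90 = 210°, but |210| > 180 so the shorter arc goes the other way: Δh = 210 − 360 = -150°.
H = 90 + 0.12 × (-150) = 72 → 72°

72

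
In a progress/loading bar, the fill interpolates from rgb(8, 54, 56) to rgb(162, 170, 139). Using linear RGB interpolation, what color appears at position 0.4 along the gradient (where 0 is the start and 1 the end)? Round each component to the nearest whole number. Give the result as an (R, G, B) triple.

R = 8 + 0.4 × (162 − 8) = 8 + 0.4 × 154 = 69.6 → 70
G = 54 + 0.4 × (170 − 54) = 54 + 0.4 × 116 = 100.4 → 100
B = 56 + 0.4 × (139 − 56) = 56 + 0.4 × 83 = 89.2 → 89

(70, 100, 89)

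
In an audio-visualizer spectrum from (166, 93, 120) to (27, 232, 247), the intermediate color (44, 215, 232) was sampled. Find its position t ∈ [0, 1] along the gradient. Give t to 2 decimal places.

0.88

Invert the lerp on the R channel (largest span, 139): t = (44 − 166) / (27 − 166) = -122/-139 = 0.8777.
Check on G: (215 − 93)/(232 − 93) = 0.8777 ✓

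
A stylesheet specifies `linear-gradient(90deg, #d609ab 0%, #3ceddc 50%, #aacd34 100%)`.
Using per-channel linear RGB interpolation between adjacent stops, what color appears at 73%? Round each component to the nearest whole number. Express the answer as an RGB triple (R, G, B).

73% lies between the 50% and 100% stops, so the local fraction is t = (73 − 50)/(100 − 50) = 23/50 ≈ 0.46.
#3ceddc → (60, 237, 220); #aacd34 → (170, 205, 52).
R = 60 + 0.46 × (170 − 60) = 110.6 → 111
G = 237 + 0.46 × (205 − 237) = 222.28 → 222
B = 220 + 0.46 × (52 − 220) = 142.72 → 143

(111, 222, 143)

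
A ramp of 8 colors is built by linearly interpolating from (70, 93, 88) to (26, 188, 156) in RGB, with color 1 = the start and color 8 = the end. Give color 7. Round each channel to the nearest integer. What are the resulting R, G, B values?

(32, 174, 146)

With 8 swatches and endpoints inclusive, swatch 7 sits at t = (7 − 1)/(8 − 1) = 6/7 ≈ 0.8571.
R = 70 + 0.8571 × (26 − 70) = 32.288 → 32
G = 93 + 0.8571 × (188 − 93) = 174.424 → 174
B = 88 + 0.8571 × (156 − 88) = 146.283 → 146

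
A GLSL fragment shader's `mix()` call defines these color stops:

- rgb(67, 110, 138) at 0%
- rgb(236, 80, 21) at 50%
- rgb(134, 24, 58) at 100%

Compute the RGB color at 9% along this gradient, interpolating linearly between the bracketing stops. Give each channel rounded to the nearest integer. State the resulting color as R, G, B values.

9% lies between the 0% and 50% stops, so the local fraction is t = (9 − 0)/(50 − 0) = 9/50 ≈ 0.18.
R = 67 + 0.18 × (236 − 67) = 97.42 → 97
G = 110 + 0.18 × (80 − 110) = 104.6 → 105
B = 138 + 0.18 × (21 − 138) = 116.94 → 117

(97, 105, 117)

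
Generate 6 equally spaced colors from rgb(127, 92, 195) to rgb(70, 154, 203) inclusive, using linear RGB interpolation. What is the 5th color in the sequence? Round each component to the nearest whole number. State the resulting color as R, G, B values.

(81, 142, 201)

With 6 swatches and endpoints inclusive, swatch 5 sits at t = (5 − 1)/(6 − 1) = 4/5 ≈ 0.8.
R = 127 + 0.8 × (70 − 127) = 81.4 → 81
G = 92 + 0.8 × (154 − 92) = 141.6 → 142
B = 195 + 0.8 × (203 − 195) = 201.4 → 201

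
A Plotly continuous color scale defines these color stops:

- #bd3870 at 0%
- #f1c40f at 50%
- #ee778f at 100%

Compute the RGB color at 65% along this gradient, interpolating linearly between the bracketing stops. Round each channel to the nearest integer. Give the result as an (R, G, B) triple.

(240, 173, 53)

65% lies between the 50% and 100% stops, so the local fraction is t = (65 − 50)/(100 − 50) = 15/50 ≈ 0.3.
#f1c40f → (241, 196, 15); #ee778f → (238, 119, 143).
R = 241 + 0.3 × (238 − 241) = 240.1 → 240
G = 196 + 0.3 × (119 − 196) = 172.9 → 173
B = 15 + 0.3 × (143 − 15) = 53.4 → 53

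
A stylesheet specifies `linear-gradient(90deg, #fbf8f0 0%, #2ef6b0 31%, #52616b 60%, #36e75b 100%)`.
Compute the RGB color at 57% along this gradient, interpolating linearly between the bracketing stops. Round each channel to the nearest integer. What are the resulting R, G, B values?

(78, 112, 114)

57% lies between the 31% and 60% stops, so the local fraction is t = (57 − 31)/(60 − 31) = 26/29 ≈ 0.8966.
#2ef6b0 → (46, 246, 176); #52616b → (82, 97, 107).
R = 46 + 0.8966 × (82 − 46) = 78.278 → 78
G = 246 + 0.8966 × (97 − 246) = 112.407 → 112
B = 176 + 0.8966 × (107 − 176) = 114.135 → 114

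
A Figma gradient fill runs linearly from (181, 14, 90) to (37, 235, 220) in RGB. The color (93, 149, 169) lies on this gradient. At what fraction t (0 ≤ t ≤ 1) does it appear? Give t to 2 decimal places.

0.61

Invert the lerp on the G channel (largest span, 221): t = (149 − 14) / (235 − 14) = 135/221 = 0.61086.
Check on R: (93 − 181)/(37 − 181) = 0.6111 ✓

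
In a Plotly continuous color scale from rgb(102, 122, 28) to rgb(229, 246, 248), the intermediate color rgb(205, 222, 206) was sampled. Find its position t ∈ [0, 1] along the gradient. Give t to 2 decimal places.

0.81

Invert the lerp on the B channel (largest span, 220): t = (206 − 28) / (248 − 28) = 178/220 = 0.80909.
Check on R: (205 − 102)/(229 − 102) = 0.811 ✓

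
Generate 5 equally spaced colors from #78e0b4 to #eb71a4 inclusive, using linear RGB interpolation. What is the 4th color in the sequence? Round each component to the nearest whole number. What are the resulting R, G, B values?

(206, 141, 168)

With 5 swatches and endpoints inclusive, swatch 4 sits at t = (4 − 1)/(5 − 1) = 3/4 ≈ 0.75.
#78e0b4 → (120, 224, 180); #eb71a4 → (235, 113, 164).
R = 120 + 0.75 × (235 − 120) = 206.25 → 206
G = 224 + 0.75 × (113 − 224) = 140.75 → 141
B = 180 + 0.75 × (164 − 180) = 168 → 168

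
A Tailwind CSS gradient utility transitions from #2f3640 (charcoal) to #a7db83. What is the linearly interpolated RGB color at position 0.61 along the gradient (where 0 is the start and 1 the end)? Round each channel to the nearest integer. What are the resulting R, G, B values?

(120, 155, 105)

#2f3640 → (47, 54, 64); #a7db83 → (167, 219, 131).
R = 47 + 0.61 × (167 − 47) = 47 + 0.61 × 120 = 120.2 → 120
G = 54 + 0.61 × (219 − 54) = 54 + 0.61 × 165 = 154.65 → 155
B = 64 + 0.61 × (131 − 64) = 64 + 0.61 × 67 = 104.87 → 105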